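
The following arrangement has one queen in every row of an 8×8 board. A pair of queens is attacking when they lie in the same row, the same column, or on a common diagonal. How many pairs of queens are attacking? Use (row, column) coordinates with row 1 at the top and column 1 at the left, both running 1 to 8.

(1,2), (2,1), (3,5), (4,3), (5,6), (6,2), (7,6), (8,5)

10

Same column: (1,2)–(6,2) (column 2); (3,5)–(8,5) (column 5); (5,6)–(7,6) (column 6).
Same diagonal: (1,2)–(2,1) (|1−2| = |2−1| = 1); (1,2)–(5,6) (|1−5| = |2−6| = 4); (2,1)–(4,3) (|2−4| = |1−3| = 2); (2,1)–(7,6) (|2−7| = |1−6| = 5); (3,5)–(6,2) (|3−6| = |5−2| = 3); (4,3)–(7,6) (|4−7| = |3−6| = 3); (7,6)–(8,5) (|7−8| = |6−5| = 1).
Total attacking pairs: 10.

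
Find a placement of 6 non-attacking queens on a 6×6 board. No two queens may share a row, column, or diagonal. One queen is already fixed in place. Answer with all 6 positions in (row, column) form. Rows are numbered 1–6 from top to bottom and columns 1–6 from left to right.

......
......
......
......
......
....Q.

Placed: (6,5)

(1,2) (2,4) (3,6) (4,1) (5,3) (6,5)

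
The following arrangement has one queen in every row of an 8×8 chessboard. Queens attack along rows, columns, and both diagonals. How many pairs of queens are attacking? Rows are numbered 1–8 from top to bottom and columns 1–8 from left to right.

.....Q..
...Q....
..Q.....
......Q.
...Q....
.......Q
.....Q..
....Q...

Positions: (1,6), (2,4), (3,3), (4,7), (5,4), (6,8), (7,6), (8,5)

Same column: (1,6)–(7,6) (column 6); (2,4)–(5,4) (column 4).
Same diagonal: (2,4)–(3,3) (|2−3| = |4−3| = 1); (2,4)–(6,8) (|2−6| = |4−8| = 4); (5,4)–(7,6) (|5−7| = |4−6| = 2); (7,6)–(8,5) (|7−8| = |6−5| = 1).
Total attacking pairs: 6.

6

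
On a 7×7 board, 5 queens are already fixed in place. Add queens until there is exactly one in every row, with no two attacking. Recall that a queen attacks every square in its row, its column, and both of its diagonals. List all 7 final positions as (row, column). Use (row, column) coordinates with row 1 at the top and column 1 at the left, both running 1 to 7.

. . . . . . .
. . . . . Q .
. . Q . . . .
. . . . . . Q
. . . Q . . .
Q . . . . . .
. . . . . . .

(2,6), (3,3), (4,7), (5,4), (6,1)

(1,2) (2,6) (3,3) (4,7) (5,4) (6,1) (7,5)

Row 1: attacked by (2,6)→{5,6,7}; (3,3)→{1,3,5}; (4,7)→{4,7}; (5,4)→{4}; (6,1)→{1,6}. Safe: 2. Place at column 2.
Row 7: attacked by (1,2)→{2}; (2,6)→{1,6}; (3,3)→{3,7}; (4,7)→{4,7}; (5,4)→{2,4,6}; (6,1)→{1,2}. Safe: 5. Place at column 5.
Columns [2, 6, 3, 7, 4, 1, 5], r−c [-1, -4, 0, -3, 1, 5, 2], r+c [3, 8, 6, 11, 9, 7, 12] are all distinct, so no two queens attack.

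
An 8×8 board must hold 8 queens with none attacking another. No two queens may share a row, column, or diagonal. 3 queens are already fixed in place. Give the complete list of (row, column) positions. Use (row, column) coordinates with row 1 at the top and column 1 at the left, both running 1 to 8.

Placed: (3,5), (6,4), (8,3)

Row 1: attacked by (3,5)→{3,5,7}; (6,4)→{4}; (8,3)→{3}. Safe: 1, 2, 6, 8. Place at column 1.
Row 2: attacked by (1,1)→{1,2}; (3,5)→{4,5,6}; (6,4)→{4,8}; (8,3)→{3}. Safe: 7. Place at column 7.
Row 4: attacked by (1,1)→{1,4}; (2,7)→{5,7}; (3,5)→{4,5,6}; (6,4)→{2,4,6}; (8,3)→{3,7}. Safe: 8. Place at column 8.
Row 5: attacked by (1,1)→{1,5}; (2,7)→{4,7}; (3,5)→{3,5,7}; (4,8)→{7,8}; (6,4)→{3,4,5}; (8,3)→{3,6}. Safe: 2. Place at column 2.
Row 7: attacked by (1,1)→{1,7}; (2,7)→{2,7}; (3,5)→{1,5}; (4,8)→{5,8}; (5,2)→{2,4}; (6,4)→{3,4,5}; (8,3)→{2,3,4}. Safe: 6. Place at column 6.
Columns [1, 7, 5, 8, 2, 4, 6, 3], r−c [0, -5, -2, -4, 3, 2, 1, 5], r+c [2, 9, 8, 12, 7, 10, 13, 11] are all distinct, so no two queens attack.

(1,1) (2,7) (3,5) (4,8) (5,2) (6,4) (7,6) (8,3)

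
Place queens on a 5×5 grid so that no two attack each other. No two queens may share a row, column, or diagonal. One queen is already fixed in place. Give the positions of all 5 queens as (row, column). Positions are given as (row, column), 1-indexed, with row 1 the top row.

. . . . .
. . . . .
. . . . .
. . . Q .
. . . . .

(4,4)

Row 1: attacked by (4,4)→{1,4}. Safe: 2, 3, 5. Place at column 3.
Row 2: attacked by (1,3)→{2,3,4}; (4,4)→{2,4}. Safe: 1, 5. Place at column 5.
Row 3: attacked by (1,3)→{1,3,5}; (2,5)→{4,5}; (4,4)→{3,4,5}. Safe: 2. Place at column 2.
Row 5: attacked by (1,3)→{3}; (2,5)→{2,5}; (3,2)→{2,4}; (4,4)→{3,4,5}. Safe: 1. Place at column 1.
Columns [3, 5, 2, 4, 1], r−c [-2, -3, 1, 0, 4], r+c [4, 7, 5, 8, 6] are all distinct, so no two queens attack.

(1,3) (2,5) (3,2) (4,4) (5,1)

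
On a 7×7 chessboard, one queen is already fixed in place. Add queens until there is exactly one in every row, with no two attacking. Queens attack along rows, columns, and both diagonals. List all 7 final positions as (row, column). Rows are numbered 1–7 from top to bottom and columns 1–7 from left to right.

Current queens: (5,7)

Row 1: attacked by (5,7)→{3,7}. Safe: 1, 2, 4, 5, 6. Place at column 6.
Row 2: attacked by (1,6)→{5,6,7}; (5,7)→{4,7}. Safe: 1, 2, 3. Place at column 3.
Row 3: attacked by (1,6)→{4,6}; (2,3)→{2,3,4}; (5,7)→{5,7}. Safe: 1. Place at column 1.
Row 4: attacked by (1,6)→{3,6}; (2,3)→{1,3,5}; (3,1)→{1,2}; (5,7)→{6,7}. Safe: 4. Place at column 4.
Row 6: attacked by (1,6)→{1,6}; (2,3)→{3,7}; (3,1)→{1,4}; (4,4)→{2,4,6}; (5,7)→{6,7}. Safe: 5. Place at column 5.
Row 7: attacked by (1,6)→{6}; (2,3)→{3}; (3,1)→{1,5}; (4,4)→{1,4,7}; (5,7)→{5,7}; (6,5)→{4,5,6}. Safe: 2. Place at column 2.
Columns [6, 3, 1, 4, 7, 5, 2], r−c [-5, -1, 2, 0, -2, 1, 5], r+c [7, 5, 4, 8, 12, 11, 9] are all distinct, so no two queens attack.

(1,6) (2,3) (3,1) (4,4) (5,7) (6,5) (7,2)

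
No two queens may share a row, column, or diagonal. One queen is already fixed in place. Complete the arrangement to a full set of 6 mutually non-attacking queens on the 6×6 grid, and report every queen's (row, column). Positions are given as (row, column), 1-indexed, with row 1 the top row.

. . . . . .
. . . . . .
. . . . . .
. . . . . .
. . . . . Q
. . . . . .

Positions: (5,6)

Row 1: attacked by (5,6)→{2,6}. Safe: 1, 3, 4, 5. Place at column 4.
Row 2: attacked by (1,4)→{3,4,5}; (5,6)→{3,6}. Safe: 1, 2. Place at column 1.
Row 3: attacked by (1,4)→{2,4,6}; (2,1)→{1,2}; (5,6)→{4,6}. Safe: 3, 5. Place at column 5.
Row 4: attacked by (1,4)→{1,4}; (2,1)→{1,3}; (3,5)→{4,5,6}; (5,6)→{5,6}. Safe: 2. Place at column 2.
Row 6: attacked by (1,4)→{4}; (2,1)→{1,5}; (3,5)→{2,5}; (4,2)→{2,4}; (5,6)→{5,6}. Safe: 3. Place at column 3.
Columns [4, 1, 5, 2, 6, 3], r−c [-3, 1, -2, 2, -1, 3], r+c [5, 3, 8, 6, 11, 9] are all distinct, so no two queens attack.

(1,4) (2,1) (3,5) (4,2) (5,6) (6,3)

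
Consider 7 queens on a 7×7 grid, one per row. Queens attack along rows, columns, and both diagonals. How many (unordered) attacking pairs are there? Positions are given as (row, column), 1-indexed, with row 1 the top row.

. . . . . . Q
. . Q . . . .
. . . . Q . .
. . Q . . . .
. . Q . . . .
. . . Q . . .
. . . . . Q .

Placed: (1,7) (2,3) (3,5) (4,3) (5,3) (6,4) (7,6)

8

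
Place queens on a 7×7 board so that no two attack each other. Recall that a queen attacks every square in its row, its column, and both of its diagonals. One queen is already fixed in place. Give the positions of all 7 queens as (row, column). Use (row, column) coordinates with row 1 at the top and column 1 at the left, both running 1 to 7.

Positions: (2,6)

(1,1) (2,6) (3,4) (4,2) (5,7) (6,5) (7,3)

Row 1: attacked by (2,6)→{5,6,7}. Safe: 1, 2, 3, 4. Place at column 1.
Row 3: attacked by (1,1)→{1,3}; (2,6)→{5,6,7}. Safe: 2, 4. Place at column 4.
Row 4: attacked by (1,1)→{1,4}; (2,6)→{4,6}; (3,4)→{3,4,5}. Safe: 2, 7. Place at column 2.
Row 5: attacked by (1,1)→{1,5}; (2,6)→{3,6}; (3,4)→{2,4,6}; (4,2)→{1,2,3}. Safe: 7. Place at column 7.
Row 6: attacked by (1,1)→{1,6}; (2,6)→{2,6}; (3,4)→{1,4,7}; (4,2)→{2,4}; (5,7)→{6,7}. Safe: 3, 5. Place at column 5.
Row 7: attacked by (1,1)→{1,7}; (2,6)→{1,6}; (3,4)→{4}; (4,2)→{2,5}; (5,7)→{5,7}; (6,5)→{4,5,6}. Safe: 3. Place at column 3.
Columns [1, 6, 4, 2, 7, 5, 3], r−c [0, -4, -1, 2, -2, 1, 4], r+c [2, 8, 7, 6, 12, 11, 10] are all distinct, so no two queens attack.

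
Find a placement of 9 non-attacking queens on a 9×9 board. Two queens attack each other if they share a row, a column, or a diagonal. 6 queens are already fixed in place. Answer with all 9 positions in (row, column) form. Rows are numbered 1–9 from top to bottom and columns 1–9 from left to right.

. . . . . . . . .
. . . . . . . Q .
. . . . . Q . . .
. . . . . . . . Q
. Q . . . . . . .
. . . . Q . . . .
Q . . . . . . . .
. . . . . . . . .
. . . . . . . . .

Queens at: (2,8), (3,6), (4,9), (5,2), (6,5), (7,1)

Row 1: attacked by (2,8)→{7,8,9}; (3,6)→{4,6,8}; (4,9)→{6,9}; (5,2)→{2,6}; (6,5)→{5}; (7,1)→{1,7}. Safe: 3. Place at column 3.
Row 8: attacked by (1,3)→{3}; (2,8)→{2,8}; (3,6)→{1,6}; (4,9)→{5,9}; (5,2)→{2,5}; (6,5)→{3,5,7}; (7,1)→{1,2}. Safe: 4. Place at column 4.
Row 9: attacked by (1,3)→{3}; (2,8)→{1,8}; (3,6)→{6}; (4,9)→{4,9}; (5,2)→{2,6}; (6,5)→{2,5,8}; (7,1)→{1,3}; (8,4)→{3,4,5}. Safe: 7. Place at column 7.
Columns [3, 8, 6, 9, 2, 5, 1, 4, 7], r−c [-2, -6, -3, -5, 3, 1, 6, 4, 2], r+c [4, 10, 9, 13, 7, 11, 8, 12, 16] are all distinct, so no two queens attack.

(1,3) (2,8) (3,6) (4,9) (5,2) (6,5) (7,1) (8,4) (9,7)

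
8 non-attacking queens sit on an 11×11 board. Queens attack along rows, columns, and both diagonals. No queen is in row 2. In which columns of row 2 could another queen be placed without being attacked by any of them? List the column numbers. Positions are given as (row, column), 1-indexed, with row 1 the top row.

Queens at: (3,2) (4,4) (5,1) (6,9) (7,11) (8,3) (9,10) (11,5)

(3,2) attacks row 2 at column 2 and diagonals 1, 3.
(4,4) attacks row 2 at column 4 and diagonals 2, 6.
(5,1) attacks row 2 at column 1 and diagonals 4.
(6,9) attacks row 2 at column 9 and diagonals 5.
(7,11) attacks row 2 at column 11 and diagonals 6.
(8,3) attacks row 2 at column 3 and diagonals 9.
(9,10) attacks row 2 at column 10 and diagonals 3.
(11,5) attacks row 2 at column 5.
Attacked columns: {1, 2, 3, 4, 5, 6, 9, 10, 11}. Safe: {7, 8}.

columns 7, 8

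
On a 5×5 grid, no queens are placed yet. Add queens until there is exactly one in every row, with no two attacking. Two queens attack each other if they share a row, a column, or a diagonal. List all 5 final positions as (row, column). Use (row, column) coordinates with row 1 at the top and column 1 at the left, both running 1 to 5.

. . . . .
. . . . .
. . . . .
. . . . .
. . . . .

Row 1: Safe: 1, 2, 3, 4, 5. Place at column 3.
Row 2: attacked by (1,3)→{2,3,4}. Safe: 1, 5. Place at column 1.
Row 3: attacked by (1,3)→{1,3,5}; (2,1)→{1,2}. Safe: 4. Place at column 4.
Row 4: attacked by (1,3)→{3}; (2,1)→{1,3}; (3,4)→{3,4,5}. Safe: 2. Place at column 2.
Row 5: attacked by (1,3)→{3}; (2,1)→{1,4}; (3,4)→{2,4}; (4,2)→{1,2,3}. Safe: 5. Place at column 5.
Columns [3, 1, 4, 2, 5], r−c [-2, 1, -1, 2, 0], r+c [4, 3, 7, 6, 10] are all distinct, so no two queens attack.

(1,3) (2,1) (3,4) (4,2) (5,5)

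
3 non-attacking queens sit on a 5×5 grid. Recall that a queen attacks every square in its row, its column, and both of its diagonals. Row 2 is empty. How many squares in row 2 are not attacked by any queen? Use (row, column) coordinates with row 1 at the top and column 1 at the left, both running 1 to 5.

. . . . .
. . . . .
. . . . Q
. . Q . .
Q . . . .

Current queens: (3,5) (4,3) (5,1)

1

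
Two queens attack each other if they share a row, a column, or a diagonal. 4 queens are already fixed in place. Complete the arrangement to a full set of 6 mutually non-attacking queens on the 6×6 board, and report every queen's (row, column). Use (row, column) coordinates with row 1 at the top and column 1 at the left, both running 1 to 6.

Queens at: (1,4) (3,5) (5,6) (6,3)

Row 2: attacked by (1,4)→{3,4,5}; (3,5)→{4,5,6}; (5,6)→{3,6}; (6,3)→{3}. Safe: 1, 2. Place at column 1.
Row 4: attacked by (1,4)→{1,4}; (2,1)→{1,3}; (3,5)→{4,5,6}; (5,6)→{5,6}; (6,3)→{1,3,5}. Safe: 2. Place at column 2.
Columns [4, 1, 5, 2, 6, 3], r−c [-3, 1, -2, 2, -1, 3], r+c [5, 3, 8, 6, 11, 9] are all distinct, so no two queens attack.

(1,4) (2,1) (3,5) (4,2) (5,6) (6,3)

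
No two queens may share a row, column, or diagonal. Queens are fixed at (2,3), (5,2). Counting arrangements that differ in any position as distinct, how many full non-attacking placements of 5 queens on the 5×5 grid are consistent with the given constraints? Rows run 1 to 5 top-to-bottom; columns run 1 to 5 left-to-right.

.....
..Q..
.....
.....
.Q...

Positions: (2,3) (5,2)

1

Branch on row 1: col 1 → 0; col 5 → 1.
Sum: 0 + 1 = 1.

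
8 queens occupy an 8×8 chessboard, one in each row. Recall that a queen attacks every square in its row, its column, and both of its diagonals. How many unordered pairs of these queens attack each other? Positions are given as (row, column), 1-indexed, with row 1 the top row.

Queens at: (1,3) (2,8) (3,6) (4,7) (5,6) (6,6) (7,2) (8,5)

6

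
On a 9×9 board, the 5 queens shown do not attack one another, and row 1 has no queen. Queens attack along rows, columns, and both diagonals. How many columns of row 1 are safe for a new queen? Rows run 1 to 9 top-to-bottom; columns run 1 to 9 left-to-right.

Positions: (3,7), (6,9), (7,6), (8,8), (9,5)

(3,7) attacks row 1 at column 7 and diagonals 5, 9.
(6,9) attacks row 1 at column 9 and diagonals 4.
(7,6) attacks row 1 at column 6.
(8,8) attacks row 1 at column 8 and diagonals 1.
(9,5) attacks row 1 at column 5.
Attacked columns: {1, 4, 5, 6, 7, 8, 9}. Safe: {2, 3}.

2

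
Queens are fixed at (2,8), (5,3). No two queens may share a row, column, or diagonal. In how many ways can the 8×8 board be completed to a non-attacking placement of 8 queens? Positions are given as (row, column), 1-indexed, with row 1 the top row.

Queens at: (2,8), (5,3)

2

Branch on row 1: col 1 → 0; col 2 → 1; col 4 → 0; col 5 → 1; col 6 → 0.
Sum: 0 + 1 + 0 + 1 + 0 = 2.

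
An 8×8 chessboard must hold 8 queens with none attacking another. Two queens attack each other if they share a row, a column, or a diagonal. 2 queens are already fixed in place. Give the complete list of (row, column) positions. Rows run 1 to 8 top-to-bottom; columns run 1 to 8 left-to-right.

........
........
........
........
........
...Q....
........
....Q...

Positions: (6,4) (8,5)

(1,7) (2,1) (3,3) (4,8) (5,6) (6,4) (7,2) (8,5)

Row 1: attacked by (6,4)→{4}; (8,5)→{5}. Safe: 1, 2, 3, 6, 7, 8. Place at column 7.
Row 2: attacked by (1,7)→{6,7,8}; (6,4)→{4,8}; (8,5)→{5}. Safe: 1, 2, 3. Place at column 1.
Row 3: attacked by (1,7)→{5,7}; (2,1)→{1,2}; (6,4)→{1,4,7}; (8,5)→{5}. Safe: 3, 6, 8. Place at column 3.
Row 4: attacked by (1,7)→{4,7}; (2,1)→{1,3}; (3,3)→{2,3,4}; (6,4)→{2,4,6}; (8,5)→{1,5}. Safe: 8. Place at column 8.
Row 5: attacked by (1,7)→{3,7}; (2,1)→{1,4}; (3,3)→{1,3,5}; (4,8)→{7,8}; (6,4)→{3,4,5}; (8,5)→{2,5,8}. Safe: 6. Place at column 6.
Row 7: attacked by (1,7)→{1,7}; (2,1)→{1,6}; (3,3)→{3,7}; (4,8)→{5,8}; (5,6)→{4,6,8}; (6,4)→{3,4,5}; (8,5)→{4,5,6}. Safe: 2. Place at column 2.
Columns [7, 1, 3, 8, 6, 4, 2, 5], r−c [-6, 1, 0, -4, -1, 2, 5, 3], r+c [8, 3, 6, 12, 11, 10, 9, 13] are all distinct, so no two queens attack.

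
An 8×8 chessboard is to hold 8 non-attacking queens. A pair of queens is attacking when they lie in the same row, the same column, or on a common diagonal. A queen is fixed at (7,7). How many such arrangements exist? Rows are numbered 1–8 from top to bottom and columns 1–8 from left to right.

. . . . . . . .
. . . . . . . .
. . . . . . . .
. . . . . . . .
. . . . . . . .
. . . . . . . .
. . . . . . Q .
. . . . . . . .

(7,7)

16

Branch on row 1: col 2 → 3; col 3 → 5; col 4 → 2; col 5 → 1; col 6 → 3; col 8 → 2.
Sum: 3 + 5 + 2 + 1 + 3 + 2 = 16.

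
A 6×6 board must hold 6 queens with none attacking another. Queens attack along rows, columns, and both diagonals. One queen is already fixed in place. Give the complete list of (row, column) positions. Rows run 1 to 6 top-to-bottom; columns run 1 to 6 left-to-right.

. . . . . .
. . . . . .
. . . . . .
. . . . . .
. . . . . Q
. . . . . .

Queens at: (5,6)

Row 1: attacked by (5,6)→{2,6}. Safe: 1, 3, 4, 5. Place at column 4.
Row 2: attacked by (1,4)→{3,4,5}; (5,6)→{3,6}. Safe: 1, 2. Place at column 1.
Row 3: attacked by (1,4)→{2,4,6}; (2,1)→{1,2}; (5,6)→{4,6}. Safe: 3, 5. Place at column 5.
Row 4: attacked by (1,4)→{1,4}; (2,1)→{1,3}; (3,5)→{4,5,6}; (5,6)→{5,6}. Safe: 2. Place at column 2.
Row 6: attacked by (1,4)→{4}; (2,1)→{1,5}; (3,5)→{2,5}; (4,2)→{2,4}; (5,6)→{5,6}. Safe: 3. Place at column 3.
Columns [4, 1, 5, 2, 6, 3], r−c [-3, 1, -2, 2, -1, 3], r+c [5, 3, 8, 6, 11, 9] are all distinct, so no two queens attack.

(1,4) (2,1) (3,5) (4,2) (5,6) (6,3)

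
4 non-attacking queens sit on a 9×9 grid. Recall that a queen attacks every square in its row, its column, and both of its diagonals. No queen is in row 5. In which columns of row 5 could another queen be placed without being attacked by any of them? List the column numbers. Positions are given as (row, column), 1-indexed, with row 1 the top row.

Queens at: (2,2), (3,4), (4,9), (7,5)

columns 1

(2,2) attacks row 5 at column 2 and diagonals 5.
(3,4) attacks row 5 at column 4 and diagonals 2, 6.
(4,9) attacks row 5 at column 9 and diagonals 8.
(7,5) attacks row 5 at column 5 and diagonals 3, 7.
Attacked columns: {2, 3, 4, 5, 6, 7, 8, 9}. Safe: {1}.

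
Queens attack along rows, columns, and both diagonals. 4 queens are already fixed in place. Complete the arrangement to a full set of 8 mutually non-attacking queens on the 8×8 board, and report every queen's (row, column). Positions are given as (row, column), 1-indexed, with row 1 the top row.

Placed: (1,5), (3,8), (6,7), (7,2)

(1,5) (2,1) (3,8) (4,6) (5,3) (6,7) (7,2) (8,4)

Row 2: attacked by (1,5)→{4,5,6}; (3,8)→{7,8}; (6,7)→{3,7}; (7,2)→{2,7}. Safe: 1. Place at column 1.
Row 4: attacked by (1,5)→{2,5,8}; (2,1)→{1,3}; (3,8)→{7,8}; (6,7)→{5,7}; (7,2)→{2,5}. Safe: 4, 6. Place at column 6.
Row 5: attacked by (1,5)→{1,5}; (2,1)→{1,4}; (3,8)→{6,8}; (4,6)→{5,6,7}; (6,7)→{6,7,8}; (7,2)→{2,4}. Safe: 3. Place at column 3.
Row 8: attacked by (1,5)→{5}; (2,1)→{1,7}; (3,8)→{3,8}; (4,6)→{2,6}; (5,3)→{3,6}; (6,7)→{5,7}; (7,2)→{1,2,3}. Safe: 4. Place at column 4.
Columns [5, 1, 8, 6, 3, 7, 2, 4], r−c [-4, 1, -5, -2, 2, -1, 5, 4], r+c [6, 3, 11, 10, 8, 13, 9, 12] are all distinct, so no two queens attack.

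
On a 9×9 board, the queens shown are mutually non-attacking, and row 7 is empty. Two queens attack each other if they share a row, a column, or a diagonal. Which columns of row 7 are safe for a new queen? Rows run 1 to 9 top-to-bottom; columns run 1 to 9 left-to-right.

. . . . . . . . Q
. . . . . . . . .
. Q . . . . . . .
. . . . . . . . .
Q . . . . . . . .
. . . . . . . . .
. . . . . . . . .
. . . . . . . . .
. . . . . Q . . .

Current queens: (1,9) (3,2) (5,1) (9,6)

columns 5, 7

(1,9) attacks row 7 at column 9 and diagonals 3.
(3,2) attacks row 7 at column 2 and diagonals 6.
(5,1) attacks row 7 at column 1 and diagonals 3.
(9,6) attacks row 7 at column 6 and diagonals 4, 8.
Attacked columns: {1, 2, 3, 4, 6, 8, 9}. Safe: {5, 7}.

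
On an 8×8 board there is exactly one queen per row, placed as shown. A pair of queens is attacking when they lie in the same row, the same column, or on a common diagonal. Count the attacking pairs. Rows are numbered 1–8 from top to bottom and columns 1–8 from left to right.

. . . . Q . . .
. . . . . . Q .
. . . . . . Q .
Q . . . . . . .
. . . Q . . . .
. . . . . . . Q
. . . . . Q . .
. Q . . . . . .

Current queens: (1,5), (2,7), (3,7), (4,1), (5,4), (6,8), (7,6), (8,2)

5

Same column: (2,7)–(3,7) (column 7).
Same diagonal: (1,5)–(3,7) (|1−3| = |5−7| = 2); (2,7)–(5,4) (|2−5| = |7−4| = 3); (3,7)–(8,2) (|3−8| = |7−2| = 5); (5,4)–(7,6) (|5−7| = |4−6| = 2).
Total attacking pairs: 5.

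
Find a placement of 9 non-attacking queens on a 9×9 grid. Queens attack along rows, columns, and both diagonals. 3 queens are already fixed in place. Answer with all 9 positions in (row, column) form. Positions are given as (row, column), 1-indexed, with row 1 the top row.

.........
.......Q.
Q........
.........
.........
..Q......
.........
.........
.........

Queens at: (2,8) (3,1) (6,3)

(1,5) (2,8) (3,1) (4,4) (5,7) (6,3) (7,6) (8,9) (9,2)

Row 1: attacked by (2,8)→{7,8,9}; (3,1)→{1,3}; (6,3)→{3,8}. Safe: 2, 4, 5, 6. Place at column 5.
Row 4: attacked by (1,5)→{2,5,8}; (2,8)→{6,8}; (3,1)→{1,2}; (6,3)→{1,3,5}. Safe: 4, 7, 9. Place at column 4.
Row 5: attacked by (1,5)→{1,5,9}; (2,8)→{5,8}; (3,1)→{1,3}; (4,4)→{3,4,5}; (6,3)→{2,3,4}. Safe: 6, 7. Place at column 7.
Row 7: attacked by (1,5)→{5}; (2,8)→{3,8}; (3,1)→{1,5}; (4,4)→{1,4,7}; (5,7)→{5,7,9}; (6,3)→{2,3,4}. Safe: 6. Place at column 6.
Row 8: attacked by (1,5)→{5}; (2,8)→{2,8}; (3,1)→{1,6}; (4,4)→{4,8}; (5,7)→{4,7}; (6,3)→{1,3,5}; (7,6)→{5,6,7}. Safe: 9. Place at column 9.
Row 9: attacked by (1,5)→{5}; (2,8)→{1,8}; (3,1)→{1,7}; (4,4)→{4,9}; (5,7)→{3,7}; (6,3)→{3,6}; (7,6)→{4,6,8}; (8,9)→{8,9}. Safe: 2. Place at column 2.
Columns [5, 8, 1, 4, 7, 3, 6, 9, 2], r−c [-4, -6, 2, 0, -2, 3, 1, -1, 7], r+c [6, 10, 4, 8, 12, 9, 13, 17, 11] are all distinct, so no two queens attack.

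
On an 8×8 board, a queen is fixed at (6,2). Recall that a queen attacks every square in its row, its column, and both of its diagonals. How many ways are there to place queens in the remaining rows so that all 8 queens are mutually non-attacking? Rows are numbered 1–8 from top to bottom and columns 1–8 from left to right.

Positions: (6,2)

14

Branch on row 1: col 1 → 1; col 3 → 2; col 4 → 3; col 5 → 3; col 6 → 4; col 8 → 1.
Sum: 1 + 2 + 3 + 3 + 4 + 1 = 14.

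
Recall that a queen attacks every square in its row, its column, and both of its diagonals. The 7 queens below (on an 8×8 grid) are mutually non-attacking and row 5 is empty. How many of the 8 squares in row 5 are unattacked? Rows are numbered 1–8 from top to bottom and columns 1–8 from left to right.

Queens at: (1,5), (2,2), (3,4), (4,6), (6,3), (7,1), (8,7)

(1,5) attacks row 5 at column 5 and diagonals 1.
(2,2) attacks row 5 at column 2 and diagonals 5.
(3,4) attacks row 5 at column 4 and diagonals 2, 6.
(4,6) attacks row 5 at column 6 and diagonals 5, 7.
(6,3) attacks row 5 at column 3 and diagonals 2, 4.
(7,1) attacks row 5 at column 1 and diagonals 3.
(8,7) attacks row 5 at column 7 and diagonals 4.
Attacked columns: {1, 2, 3, 4, 5, 6, 7}. Safe: {8}.

1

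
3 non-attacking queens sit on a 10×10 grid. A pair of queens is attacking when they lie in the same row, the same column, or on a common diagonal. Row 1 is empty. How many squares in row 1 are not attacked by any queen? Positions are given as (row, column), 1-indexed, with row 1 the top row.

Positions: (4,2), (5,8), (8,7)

5

(4,2) attacks row 1 at column 2 and diagonals 5.
(5,8) attacks row 1 at column 8 and diagonals 4.
(8,7) attacks row 1 at column 7.
Attacked columns: {2, 4, 5, 7, 8}. Safe: {1, 3, 6, 9, 10}.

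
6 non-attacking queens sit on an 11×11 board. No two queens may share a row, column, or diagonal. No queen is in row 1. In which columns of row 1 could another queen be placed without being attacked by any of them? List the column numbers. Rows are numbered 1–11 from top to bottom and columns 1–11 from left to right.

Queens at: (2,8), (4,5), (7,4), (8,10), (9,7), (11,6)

(2,8) attacks row 1 at column 8 and diagonals 7, 9.
(4,5) attacks row 1 at column 5 and diagonals 2, 8.
(7,4) attacks row 1 at column 4 and diagonals 10.
(8,10) attacks row 1 at column 10 and diagonals 3.
(9,7) attacks row 1 at column 7.
(11,6) attacks row 1 at column 6.
Attacked columns: {2, 3, 4, 5, 6, 7, 8, 9, 10}. Safe: {1, 11}.

columns 1, 11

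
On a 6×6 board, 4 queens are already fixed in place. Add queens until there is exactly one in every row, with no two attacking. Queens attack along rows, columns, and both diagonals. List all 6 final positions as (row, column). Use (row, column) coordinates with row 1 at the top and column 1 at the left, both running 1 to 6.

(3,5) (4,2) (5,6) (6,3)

Row 1: attacked by (3,5)→{3,5}; (4,2)→{2,5}; (5,6)→{2,6}; (6,3)→{3}. Safe: 1, 4. Place at column 4.
Row 2: attacked by (1,4)→{3,4,5}; (3,5)→{4,5,6}; (4,2)→{2,4}; (5,6)→{3,6}; (6,3)→{3}. Safe: 1. Place at column 1.
Columns [4, 1, 5, 2, 6, 3], r−c [-3, 1, -2, 2, -1, 3], r+c [5, 3, 8, 6, 11, 9] are all distinct, so no two queens attack.

(1,4) (2,1) (3,5) (4,2) (5,6) (6,3)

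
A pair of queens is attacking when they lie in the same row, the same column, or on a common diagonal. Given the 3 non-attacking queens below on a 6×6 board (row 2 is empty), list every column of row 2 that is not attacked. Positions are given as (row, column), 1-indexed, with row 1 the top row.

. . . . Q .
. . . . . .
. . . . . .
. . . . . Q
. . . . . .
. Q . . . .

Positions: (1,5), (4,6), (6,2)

columns 1, 3

(1,5) attacks row 2 at column 5 and diagonals 4, 6.
(4,6) attacks row 2 at column 6 and diagonals 4.
(6,2) attacks row 2 at column 2 and diagonals 6.
Attacked columns: {2, 4, 5, 6}. Safe: {1, 3}.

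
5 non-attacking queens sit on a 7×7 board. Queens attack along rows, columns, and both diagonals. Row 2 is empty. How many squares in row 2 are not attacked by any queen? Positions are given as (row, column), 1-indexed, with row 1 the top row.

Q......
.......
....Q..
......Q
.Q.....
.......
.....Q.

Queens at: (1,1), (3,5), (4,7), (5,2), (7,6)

1

(1,1) attacks row 2 at column 1 and diagonals 2.
(3,5) attacks row 2 at column 5 and diagonals 4, 6.
(4,7) attacks row 2 at column 7 and diagonals 5.
(5,2) attacks row 2 at column 2 and diagonals 5.
(7,6) attacks row 2 at column 6 and diagonals 1.
Attacked columns: {1, 2, 4, 5, 6, 7}. Safe: {3}.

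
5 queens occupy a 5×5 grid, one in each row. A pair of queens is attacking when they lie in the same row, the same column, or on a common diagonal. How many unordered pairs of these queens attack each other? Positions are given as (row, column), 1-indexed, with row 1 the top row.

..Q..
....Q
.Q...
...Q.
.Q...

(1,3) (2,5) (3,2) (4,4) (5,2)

2

Same column: (3,2)–(5,2) (column 2).
Same diagonal: (2,5)–(5,2) (|2−5| = |5−2| = 3).
Total attacking pairs: 2.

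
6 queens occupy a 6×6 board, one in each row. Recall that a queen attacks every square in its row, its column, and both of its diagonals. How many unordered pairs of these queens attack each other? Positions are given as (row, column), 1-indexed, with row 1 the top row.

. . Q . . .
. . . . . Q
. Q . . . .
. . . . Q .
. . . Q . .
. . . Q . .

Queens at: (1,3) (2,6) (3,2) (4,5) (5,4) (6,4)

Same column: (5,4)–(6,4) (column 4).
Same diagonal: (3,2)–(5,4) (|3−5| = |2−4| = 2); (4,5)–(5,4) (|4−5| = |5−4| = 1).
Total attacking pairs: 3.

3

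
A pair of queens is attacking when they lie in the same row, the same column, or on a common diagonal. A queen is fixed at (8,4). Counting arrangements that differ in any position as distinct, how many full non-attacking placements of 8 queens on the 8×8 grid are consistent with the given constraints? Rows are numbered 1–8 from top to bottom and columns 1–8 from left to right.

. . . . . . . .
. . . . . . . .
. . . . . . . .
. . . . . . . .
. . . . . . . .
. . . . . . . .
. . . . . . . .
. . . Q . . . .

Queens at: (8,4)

18

Branch on row 1: col 1 → 1; col 2 → 3; col 3 → 3; col 5 → 3; col 6 → 4; col 7 → 3; col 8 → 1.
Sum: 1 + 3 + 3 + 3 + 4 + 3 + 1 = 18.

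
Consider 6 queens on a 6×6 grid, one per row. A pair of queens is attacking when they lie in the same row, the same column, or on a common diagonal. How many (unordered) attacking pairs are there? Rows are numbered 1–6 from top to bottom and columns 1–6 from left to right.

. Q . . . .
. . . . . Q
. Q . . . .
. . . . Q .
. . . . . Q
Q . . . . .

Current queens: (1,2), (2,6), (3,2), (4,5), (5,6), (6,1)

5

Same column: (1,2)–(3,2) (column 2); (2,6)–(5,6) (column 6).
Same diagonal: (1,2)–(4,5) (|1−4| = |2−5| = 3); (1,2)–(5,6) (|1−5| = |2−6| = 4); (4,5)–(5,6) (|4−5| = |5−6| = 1).
Total attacking pairs: 5.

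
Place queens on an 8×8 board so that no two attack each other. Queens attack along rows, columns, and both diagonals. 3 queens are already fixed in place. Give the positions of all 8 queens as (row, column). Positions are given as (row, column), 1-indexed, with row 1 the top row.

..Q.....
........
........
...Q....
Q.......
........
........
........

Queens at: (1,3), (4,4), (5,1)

Row 2: attacked by (1,3)→{2,3,4}; (4,4)→{2,4,6}; (5,1)→{1,4}. Safe: 5, 7, 8. Place at column 5.
Row 3: attacked by (1,3)→{1,3,5}; (2,5)→{4,5,6}; (4,4)→{3,4,5}; (5,1)→{1,3}. Safe: 2, 7, 8. Place at column 8.
Row 6: attacked by (1,3)→{3,8}; (2,5)→{1,5}; (3,8)→{5,8}; (4,4)→{2,4,6}; (5,1)→{1,2}. Safe: 7. Place at column 7.
Row 7: attacked by (1,3)→{3}; (2,5)→{5}; (3,8)→{4,8}; (4,4)→{1,4,7}; (5,1)→{1,3}; (6,7)→{6,7,8}. Safe: 2. Place at column 2.
Row 8: attacked by (1,3)→{3}; (2,5)→{5}; (3,8)→{3,8}; (4,4)→{4,8}; (5,1)→{1,4}; (6,7)→{5,7}; (7,2)→{1,2,3}. Safe: 6. Place at column 6.
Columns [3, 5, 8, 4, 1, 7, 2, 6], r−c [-2, -3, -5, 0, 4, -1, 5, 2], r+c [4, 7, 11, 8, 6, 13, 9, 14] are all distinct, so no two queens attack.

(1,3) (2,5) (3,8) (4,4) (5,1) (6,7) (7,2) (8,6)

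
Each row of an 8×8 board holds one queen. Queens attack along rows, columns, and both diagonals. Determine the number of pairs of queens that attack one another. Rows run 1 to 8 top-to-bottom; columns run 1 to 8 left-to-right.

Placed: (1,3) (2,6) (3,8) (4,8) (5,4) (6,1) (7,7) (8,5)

Same column: (3,8)–(4,8) (column 8).
Same diagonal: (2,6)–(4,8) (|2−4| = |6−8| = 2).
Total attacking pairs: 2.

2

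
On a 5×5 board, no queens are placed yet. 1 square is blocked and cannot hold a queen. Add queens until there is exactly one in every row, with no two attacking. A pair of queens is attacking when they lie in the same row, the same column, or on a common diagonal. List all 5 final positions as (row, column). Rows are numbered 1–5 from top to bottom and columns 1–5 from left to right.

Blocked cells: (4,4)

(1,1) (2,3) (3,5) (4,2) (5,4)

Row 1: Safe: 1, 2, 3, 4, 5. Place at column 1.
Row 2: attacked by (1,1)→{1,2}. Safe: 3, 4, 5. Place at column 3.
Row 3: attacked by (1,1)→{1,3}; (2,3)→{2,3,4}. Safe: 5. Place at column 5.
Row 4: attacked by (1,1)→{1,4}; (2,3)→{1,3,5}; (3,5)→{4,5}. Blocked: 4. Safe: 2. Place at column 2.
Row 5: attacked by (1,1)→{1,5}; (2,3)→{3}; (3,5)→{3,5}; (4,2)→{1,2,3}. Safe: 4. Place at column 4.
Columns [1, 3, 5, 2, 4], r−c [0, -1, -2, 2, 1], r+c [2, 5, 8, 6, 9] are all distinct, so no two queens attack.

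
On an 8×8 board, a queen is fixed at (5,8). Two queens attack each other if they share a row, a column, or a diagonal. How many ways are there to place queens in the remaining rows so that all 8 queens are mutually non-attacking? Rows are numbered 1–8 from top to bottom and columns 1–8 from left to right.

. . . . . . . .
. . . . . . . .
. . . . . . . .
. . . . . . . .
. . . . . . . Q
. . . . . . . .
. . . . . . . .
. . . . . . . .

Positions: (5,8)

18

Branch on row 1: col 1 → 1; col 2 → 1; col 3 → 4; col 5 → 5; col 6 → 4; col 7 → 3.
Sum: 1 + 1 + 4 + 5 + 4 + 3 = 18.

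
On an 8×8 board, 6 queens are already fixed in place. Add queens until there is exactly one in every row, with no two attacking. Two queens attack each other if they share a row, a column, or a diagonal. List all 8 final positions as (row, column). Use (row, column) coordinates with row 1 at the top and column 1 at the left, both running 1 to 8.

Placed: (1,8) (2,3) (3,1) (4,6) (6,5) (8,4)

Row 5: attacked by (1,8)→{4,8}; (2,3)→{3,6}; (3,1)→{1,3}; (4,6)→{5,6,7}; (6,5)→{4,5,6}; (8,4)→{1,4,7}. Safe: 2. Place at column 2.
Row 7: attacked by (1,8)→{2,8}; (2,3)→{3,8}; (3,1)→{1,5}; (4,6)→{3,6}; (5,2)→{2,4}; (6,5)→{4,5,6}; (8,4)→{3,4,5}. Safe: 7. Place at column 7.
Columns [8, 3, 1, 6, 2, 5, 7, 4], r−c [-7, -1, 2, -2, 3, 1, 0, 4], r+c [9, 5, 4, 10, 7, 11, 14, 12] are all distinct, so no two queens attack.

(1,8) (2,3) (3,1) (4,6) (5,2) (6,5) (7,7) (8,4)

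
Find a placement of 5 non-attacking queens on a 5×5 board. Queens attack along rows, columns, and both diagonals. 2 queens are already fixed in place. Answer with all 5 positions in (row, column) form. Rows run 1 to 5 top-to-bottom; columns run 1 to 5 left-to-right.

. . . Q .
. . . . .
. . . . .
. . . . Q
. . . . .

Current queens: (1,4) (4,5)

(1,4) (2,1) (3,3) (4,5) (5,2)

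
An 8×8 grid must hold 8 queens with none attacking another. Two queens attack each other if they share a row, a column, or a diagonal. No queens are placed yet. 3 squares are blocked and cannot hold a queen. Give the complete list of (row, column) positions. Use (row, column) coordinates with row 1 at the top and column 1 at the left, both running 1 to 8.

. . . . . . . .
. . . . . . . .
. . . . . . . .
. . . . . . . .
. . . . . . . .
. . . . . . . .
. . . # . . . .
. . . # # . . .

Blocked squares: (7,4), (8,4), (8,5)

Row 1: Safe: 1, 2, 3, 4, 5, 6, 7, 8. Place at column 8.
Row 2: attacked by (1,8)→{7,8}. Safe: 1, 2, 3, 4, 5, 6. Place at column 2.
Row 3: attacked by (1,8)→{6,8}; (2,2)→{1,2,3}. Safe: 4, 5, 7. Place at column 4.
Row 4: attacked by (1,8)→{5,8}; (2,2)→{2,4}; (3,4)→{3,4,5}. Safe: 1, 6, 7. Place at column 1.
Row 5: attacked by (1,8)→{4,8}; (2,2)→{2,5}; (3,4)→{2,4,6}; (4,1)→{1,2}. Safe: 3, 7. Place at column 7.
Row 6: attacked by (1,8)→{3,8}; (2,2)→{2,6}; (3,4)→{1,4,7}; (4,1)→{1,3}; (5,7)→{6,7,8}. Safe: 5. Place at column 5.
Row 7: attacked by (1,8)→{2,8}; (2,2)→{2,7}; (3,4)→{4,8}; (4,1)→{1,4}; (5,7)→{5,7}; (6,5)→{4,5,6}. Blocked: 4. Safe: 3. Place at column 3.
Row 8: attacked by (1,8)→{1,8}; (2,2)→{2,8}; (3,4)→{4}; (4,1)→{1,5}; (5,7)→{4,7}; (6,5)→{3,5,7}; (7,3)→{2,3,4}. Blocked: 4,5. Safe: 6. Place at column 6.
Columns [8, 2, 4, 1, 7, 5, 3, 6], r−c [-7, 0, -1, 3, -2, 1, 4, 2], r+c [9, 4, 7, 5, 12, 11, 10, 14] are all distinct, so no two queens attack.

(1,8) (2,2) (3,4) (4,1) (5,7) (6,5) (7,3) (8,6)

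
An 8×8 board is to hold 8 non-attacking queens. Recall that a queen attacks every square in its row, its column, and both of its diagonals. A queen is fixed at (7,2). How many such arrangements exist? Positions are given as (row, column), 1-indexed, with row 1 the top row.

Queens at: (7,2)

16

Branch on row 1: col 1 → 2; col 3 → 3; col 4 → 1; col 5 → 2; col 6 → 5; col 7 → 3.
Sum: 2 + 3 + 1 + 2 + 5 + 3 = 16.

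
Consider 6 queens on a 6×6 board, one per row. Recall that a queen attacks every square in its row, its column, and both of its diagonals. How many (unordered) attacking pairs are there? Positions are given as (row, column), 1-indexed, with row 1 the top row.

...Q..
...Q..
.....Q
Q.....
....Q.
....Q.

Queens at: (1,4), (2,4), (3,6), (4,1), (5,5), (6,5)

Same column: (1,4)–(2,4) (column 4); (5,5)–(6,5) (column 5).
Same diagonal: (1,4)–(3,6) (|1−3| = |4−6| = 2); (1,4)–(4,1) (|1−4| = |4−1| = 3).
Total attacking pairs: 4.

4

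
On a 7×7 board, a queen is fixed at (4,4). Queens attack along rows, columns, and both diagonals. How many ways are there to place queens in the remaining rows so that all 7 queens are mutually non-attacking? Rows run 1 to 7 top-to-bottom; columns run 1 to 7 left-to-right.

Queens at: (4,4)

Branch on row 1: col 2 → 2; col 3 → 2; col 5 → 2; col 6 → 2.
Sum: 2 + 2 + 2 + 2 = 8.

8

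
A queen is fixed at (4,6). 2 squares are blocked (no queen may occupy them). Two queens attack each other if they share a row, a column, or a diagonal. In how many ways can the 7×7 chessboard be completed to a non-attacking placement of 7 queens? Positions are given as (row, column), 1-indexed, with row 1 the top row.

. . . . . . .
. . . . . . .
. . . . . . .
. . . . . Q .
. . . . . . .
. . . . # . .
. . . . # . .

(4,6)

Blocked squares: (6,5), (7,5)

3

Branch on row 1: col 1 → 1; col 2 → 0; col 4 → 0; col 5 → 2; col 7 → 0.
Sum: 1 + 0 + 0 + 2 + 0 = 3.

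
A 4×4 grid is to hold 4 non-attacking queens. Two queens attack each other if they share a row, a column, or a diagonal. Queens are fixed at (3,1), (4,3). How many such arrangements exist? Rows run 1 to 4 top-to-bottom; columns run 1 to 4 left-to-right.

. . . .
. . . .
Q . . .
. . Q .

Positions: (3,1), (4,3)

Branch on row 1: col 2 → 1; col 4 → 0.
Sum: 1 + 0 = 1.

1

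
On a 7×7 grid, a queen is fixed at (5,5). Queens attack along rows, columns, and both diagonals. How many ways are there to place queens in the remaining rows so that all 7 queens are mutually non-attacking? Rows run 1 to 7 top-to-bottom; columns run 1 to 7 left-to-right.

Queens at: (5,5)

6

Branch on row 1: col 2 → 1; col 3 → 2; col 4 → 1; col 6 → 1; col 7 → 1.
Sum: 1 + 2 + 1 + 1 + 1 = 6.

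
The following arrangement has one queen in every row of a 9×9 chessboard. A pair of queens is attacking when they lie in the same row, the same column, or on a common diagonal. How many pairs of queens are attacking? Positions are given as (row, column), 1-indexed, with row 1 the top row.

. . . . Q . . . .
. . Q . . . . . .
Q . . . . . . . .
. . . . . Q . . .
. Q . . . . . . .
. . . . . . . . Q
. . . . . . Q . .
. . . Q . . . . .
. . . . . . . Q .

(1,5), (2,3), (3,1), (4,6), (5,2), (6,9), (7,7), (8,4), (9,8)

All columns are distinct and no two queens satisfy |Δrow| = |Δcol|, so no pair attacks.

0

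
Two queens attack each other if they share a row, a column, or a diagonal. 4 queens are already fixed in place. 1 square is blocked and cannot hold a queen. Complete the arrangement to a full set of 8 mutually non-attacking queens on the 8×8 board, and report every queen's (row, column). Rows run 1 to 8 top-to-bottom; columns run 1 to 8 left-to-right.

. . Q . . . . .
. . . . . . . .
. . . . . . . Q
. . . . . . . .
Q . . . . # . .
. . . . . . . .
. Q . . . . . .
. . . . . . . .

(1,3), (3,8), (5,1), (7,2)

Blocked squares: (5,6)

Row 2: attacked by (1,3)→{2,3,4}; (3,8)→{7,8}; (5,1)→{1,4}; (7,2)→{2,7}. Safe: 5, 6. Place at column 5.
Row 4: attacked by (1,3)→{3,6}; (2,5)→{3,5,7}; (3,8)→{7,8}; (5,1)→{1,2}; (7,2)→{2,5}. Safe: 4. Place at column 4.
Row 6: attacked by (1,3)→{3,8}; (2,5)→{1,5}; (3,8)→{5,8}; (4,4)→{2,4,6}; (5,1)→{1,2}; (7,2)→{1,2,3}. Safe: 7. Place at column 7.
Row 8: attacked by (1,3)→{3}; (2,5)→{5}; (3,8)→{3,8}; (4,4)→{4,8}; (5,1)→{1,4}; (6,7)→{5,7}; (7,2)→{1,2,3}. Safe: 6. Place at column 6.
Columns [3, 5, 8, 4, 1, 7, 2, 6], r−c [-2, -3, -5, 0, 4, -1, 5, 2], r+c [4, 7, 11, 8, 6, 13, 9, 14] are all distinct, so no two queens attack.

(1,3) (2,5) (3,8) (4,4) (5,1) (6,7) (7,2) (8,6)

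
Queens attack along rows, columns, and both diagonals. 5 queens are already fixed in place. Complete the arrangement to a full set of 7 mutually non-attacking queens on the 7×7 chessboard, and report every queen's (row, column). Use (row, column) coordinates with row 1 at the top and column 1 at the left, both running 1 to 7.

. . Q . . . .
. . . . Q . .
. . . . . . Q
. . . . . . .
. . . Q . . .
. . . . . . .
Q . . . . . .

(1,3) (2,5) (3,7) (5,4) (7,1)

Row 4: attacked by (1,3)→{3,6}; (2,5)→{3,5,7}; (3,7)→{6,7}; (5,4)→{3,4,5}; (7,1)→{1,4}. Safe: 2. Place at column 2.
Row 6: attacked by (1,3)→{3}; (2,5)→{1,5}; (3,7)→{4,7}; (4,2)→{2,4}; (5,4)→{3,4,5}; (7,1)→{1,2}. Safe: 6. Place at column 6.
Columns [3, 5, 7, 2, 4, 6, 1], r−c [-2, -3, -4, 2, 1, 0, 6], r+c [4, 7, 10, 6, 9, 12, 8] are all distinct, so no two queens attack.

(1,3) (2,5) (3,7) (4,2) (5,4) (6,6) (7,1)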